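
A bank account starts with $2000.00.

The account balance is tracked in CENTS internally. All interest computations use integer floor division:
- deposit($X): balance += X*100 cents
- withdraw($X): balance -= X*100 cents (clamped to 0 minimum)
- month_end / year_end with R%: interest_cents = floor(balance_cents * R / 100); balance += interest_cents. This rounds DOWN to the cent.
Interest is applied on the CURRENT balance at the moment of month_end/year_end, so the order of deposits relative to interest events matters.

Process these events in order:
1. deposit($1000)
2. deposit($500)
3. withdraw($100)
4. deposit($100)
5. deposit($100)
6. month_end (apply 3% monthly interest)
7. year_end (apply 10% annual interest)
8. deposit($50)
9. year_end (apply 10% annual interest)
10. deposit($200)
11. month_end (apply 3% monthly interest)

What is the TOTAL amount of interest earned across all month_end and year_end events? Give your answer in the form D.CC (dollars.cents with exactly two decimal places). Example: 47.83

Answer: 1033.93

Derivation:
After 1 (deposit($1000)): balance=$3000.00 total_interest=$0.00
After 2 (deposit($500)): balance=$3500.00 total_interest=$0.00
After 3 (withdraw($100)): balance=$3400.00 total_interest=$0.00
After 4 (deposit($100)): balance=$3500.00 total_interest=$0.00
After 5 (deposit($100)): balance=$3600.00 total_interest=$0.00
After 6 (month_end (apply 3% monthly interest)): balance=$3708.00 total_interest=$108.00
After 7 (year_end (apply 10% annual interest)): balance=$4078.80 total_interest=$478.80
After 8 (deposit($50)): balance=$4128.80 total_interest=$478.80
After 9 (year_end (apply 10% annual interest)): balance=$4541.68 total_interest=$891.68
After 10 (deposit($200)): balance=$4741.68 total_interest=$891.68
After 11 (month_end (apply 3% monthly interest)): balance=$4883.93 total_interest=$1033.93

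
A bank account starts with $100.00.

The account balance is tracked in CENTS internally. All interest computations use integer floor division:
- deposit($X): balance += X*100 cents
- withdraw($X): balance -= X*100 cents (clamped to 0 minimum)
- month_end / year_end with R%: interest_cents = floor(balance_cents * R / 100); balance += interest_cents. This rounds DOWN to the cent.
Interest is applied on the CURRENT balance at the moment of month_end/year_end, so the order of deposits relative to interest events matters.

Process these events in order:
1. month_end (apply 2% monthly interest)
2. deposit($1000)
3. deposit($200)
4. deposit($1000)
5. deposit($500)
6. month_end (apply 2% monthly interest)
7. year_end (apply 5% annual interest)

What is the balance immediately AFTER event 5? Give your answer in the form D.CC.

After 1 (month_end (apply 2% monthly interest)): balance=$102.00 total_interest=$2.00
After 2 (deposit($1000)): balance=$1102.00 total_interest=$2.00
After 3 (deposit($200)): balance=$1302.00 total_interest=$2.00
After 4 (deposit($1000)): balance=$2302.00 total_interest=$2.00
After 5 (deposit($500)): balance=$2802.00 total_interest=$2.00

Answer: 2802.00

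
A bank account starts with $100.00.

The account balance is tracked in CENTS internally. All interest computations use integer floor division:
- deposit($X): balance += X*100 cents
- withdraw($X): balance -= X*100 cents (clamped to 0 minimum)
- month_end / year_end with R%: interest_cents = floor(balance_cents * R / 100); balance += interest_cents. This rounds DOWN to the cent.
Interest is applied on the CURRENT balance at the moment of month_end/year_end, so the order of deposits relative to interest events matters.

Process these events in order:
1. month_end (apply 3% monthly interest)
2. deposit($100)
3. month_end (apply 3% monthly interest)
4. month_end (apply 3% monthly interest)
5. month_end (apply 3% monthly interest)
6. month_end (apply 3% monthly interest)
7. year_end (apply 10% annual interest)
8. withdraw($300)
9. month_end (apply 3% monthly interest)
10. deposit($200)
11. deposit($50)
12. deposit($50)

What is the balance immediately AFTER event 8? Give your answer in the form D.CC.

After 1 (month_end (apply 3% monthly interest)): balance=$103.00 total_interest=$3.00
After 2 (deposit($100)): balance=$203.00 total_interest=$3.00
After 3 (month_end (apply 3% monthly interest)): balance=$209.09 total_interest=$9.09
After 4 (month_end (apply 3% monthly interest)): balance=$215.36 total_interest=$15.36
After 5 (month_end (apply 3% monthly interest)): balance=$221.82 total_interest=$21.82
After 6 (month_end (apply 3% monthly interest)): balance=$228.47 total_interest=$28.47
After 7 (year_end (apply 10% annual interest)): balance=$251.31 total_interest=$51.31
After 8 (withdraw($300)): balance=$0.00 total_interest=$51.31

Answer: 0.00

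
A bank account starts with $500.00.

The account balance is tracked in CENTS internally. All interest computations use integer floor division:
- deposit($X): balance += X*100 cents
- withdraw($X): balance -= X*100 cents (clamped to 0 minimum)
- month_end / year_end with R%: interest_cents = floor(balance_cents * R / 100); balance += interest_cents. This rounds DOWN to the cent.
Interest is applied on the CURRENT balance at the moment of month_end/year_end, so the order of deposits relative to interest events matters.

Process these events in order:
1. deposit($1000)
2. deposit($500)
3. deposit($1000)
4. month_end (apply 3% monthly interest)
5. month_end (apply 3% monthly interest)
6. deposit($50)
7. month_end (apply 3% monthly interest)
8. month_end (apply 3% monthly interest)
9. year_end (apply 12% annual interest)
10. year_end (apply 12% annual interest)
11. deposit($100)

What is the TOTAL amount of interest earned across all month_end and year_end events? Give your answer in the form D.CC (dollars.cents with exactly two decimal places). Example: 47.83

After 1 (deposit($1000)): balance=$1500.00 total_interest=$0.00
After 2 (deposit($500)): balance=$2000.00 total_interest=$0.00
After 3 (deposit($1000)): balance=$3000.00 total_interest=$0.00
After 4 (month_end (apply 3% monthly interest)): balance=$3090.00 total_interest=$90.00
After 5 (month_end (apply 3% monthly interest)): balance=$3182.70 total_interest=$182.70
After 6 (deposit($50)): balance=$3232.70 total_interest=$182.70
After 7 (month_end (apply 3% monthly interest)): balance=$3329.68 total_interest=$279.68
After 8 (month_end (apply 3% monthly interest)): balance=$3429.57 total_interest=$379.57
After 9 (year_end (apply 12% annual interest)): balance=$3841.11 total_interest=$791.11
After 10 (year_end (apply 12% annual interest)): balance=$4302.04 total_interest=$1252.04
After 11 (deposit($100)): balance=$4402.04 total_interest=$1252.04

Answer: 1252.04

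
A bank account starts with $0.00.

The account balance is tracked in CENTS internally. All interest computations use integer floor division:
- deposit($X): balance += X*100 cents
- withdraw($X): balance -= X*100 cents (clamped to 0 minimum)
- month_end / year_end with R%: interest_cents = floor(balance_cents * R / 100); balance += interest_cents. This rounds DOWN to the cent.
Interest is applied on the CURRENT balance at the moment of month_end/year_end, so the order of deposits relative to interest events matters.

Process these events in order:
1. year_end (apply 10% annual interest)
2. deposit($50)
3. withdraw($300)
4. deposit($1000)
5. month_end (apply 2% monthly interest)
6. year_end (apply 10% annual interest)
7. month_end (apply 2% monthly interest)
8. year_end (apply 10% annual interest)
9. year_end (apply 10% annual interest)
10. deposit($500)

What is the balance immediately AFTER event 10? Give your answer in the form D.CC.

After 1 (year_end (apply 10% annual interest)): balance=$0.00 total_interest=$0.00
After 2 (deposit($50)): balance=$50.00 total_interest=$0.00
After 3 (withdraw($300)): balance=$0.00 total_interest=$0.00
After 4 (deposit($1000)): balance=$1000.00 total_interest=$0.00
After 5 (month_end (apply 2% monthly interest)): balance=$1020.00 total_interest=$20.00
After 6 (year_end (apply 10% annual interest)): balance=$1122.00 total_interest=$122.00
After 7 (month_end (apply 2% monthly interest)): balance=$1144.44 total_interest=$144.44
After 8 (year_end (apply 10% annual interest)): balance=$1258.88 total_interest=$258.88
After 9 (year_end (apply 10% annual interest)): balance=$1384.76 total_interest=$384.76
After 10 (deposit($500)): balance=$1884.76 total_interest=$384.76

Answer: 1884.76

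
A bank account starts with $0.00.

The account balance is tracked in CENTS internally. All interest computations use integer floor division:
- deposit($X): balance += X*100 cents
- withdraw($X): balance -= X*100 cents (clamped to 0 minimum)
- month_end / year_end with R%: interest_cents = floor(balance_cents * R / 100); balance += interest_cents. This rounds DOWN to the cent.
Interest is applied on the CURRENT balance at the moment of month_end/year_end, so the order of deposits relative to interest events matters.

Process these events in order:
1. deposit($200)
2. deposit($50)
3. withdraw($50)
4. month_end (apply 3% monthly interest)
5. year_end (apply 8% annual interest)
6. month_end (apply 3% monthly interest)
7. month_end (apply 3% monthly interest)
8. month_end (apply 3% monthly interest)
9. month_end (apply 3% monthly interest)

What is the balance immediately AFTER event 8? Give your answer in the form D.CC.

Answer: 243.10

Derivation:
After 1 (deposit($200)): balance=$200.00 total_interest=$0.00
After 2 (deposit($50)): balance=$250.00 total_interest=$0.00
After 3 (withdraw($50)): balance=$200.00 total_interest=$0.00
After 4 (month_end (apply 3% monthly interest)): balance=$206.00 total_interest=$6.00
After 5 (year_end (apply 8% annual interest)): balance=$222.48 total_interest=$22.48
After 6 (month_end (apply 3% monthly interest)): balance=$229.15 total_interest=$29.15
After 7 (month_end (apply 3% monthly interest)): balance=$236.02 total_interest=$36.02
After 8 (month_end (apply 3% monthly interest)): balance=$243.10 total_interest=$43.10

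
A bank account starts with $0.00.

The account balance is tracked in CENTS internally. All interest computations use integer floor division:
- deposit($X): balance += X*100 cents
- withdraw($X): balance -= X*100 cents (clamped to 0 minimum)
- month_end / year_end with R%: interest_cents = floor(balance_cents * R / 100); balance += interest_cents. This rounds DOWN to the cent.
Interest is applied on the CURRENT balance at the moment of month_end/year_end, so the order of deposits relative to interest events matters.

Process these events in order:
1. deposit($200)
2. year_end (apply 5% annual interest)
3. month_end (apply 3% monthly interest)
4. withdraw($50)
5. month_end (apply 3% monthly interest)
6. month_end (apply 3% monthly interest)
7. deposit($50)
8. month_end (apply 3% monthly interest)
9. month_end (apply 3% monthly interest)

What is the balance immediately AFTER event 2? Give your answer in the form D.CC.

After 1 (deposit($200)): balance=$200.00 total_interest=$0.00
After 2 (year_end (apply 5% annual interest)): balance=$210.00 total_interest=$10.00

Answer: 210.00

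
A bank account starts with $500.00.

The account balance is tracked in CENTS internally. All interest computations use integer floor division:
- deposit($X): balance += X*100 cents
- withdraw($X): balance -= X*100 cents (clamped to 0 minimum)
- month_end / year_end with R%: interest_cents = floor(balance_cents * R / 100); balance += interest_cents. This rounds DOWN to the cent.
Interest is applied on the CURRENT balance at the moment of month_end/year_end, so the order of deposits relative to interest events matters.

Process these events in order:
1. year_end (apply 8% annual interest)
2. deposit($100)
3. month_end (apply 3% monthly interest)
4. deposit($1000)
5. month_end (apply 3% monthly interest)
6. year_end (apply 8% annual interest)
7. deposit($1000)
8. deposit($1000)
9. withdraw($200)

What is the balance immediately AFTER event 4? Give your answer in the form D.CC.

After 1 (year_end (apply 8% annual interest)): balance=$540.00 total_interest=$40.00
After 2 (deposit($100)): balance=$640.00 total_interest=$40.00
After 3 (month_end (apply 3% monthly interest)): balance=$659.20 total_interest=$59.20
After 4 (deposit($1000)): balance=$1659.20 total_interest=$59.20

Answer: 1659.20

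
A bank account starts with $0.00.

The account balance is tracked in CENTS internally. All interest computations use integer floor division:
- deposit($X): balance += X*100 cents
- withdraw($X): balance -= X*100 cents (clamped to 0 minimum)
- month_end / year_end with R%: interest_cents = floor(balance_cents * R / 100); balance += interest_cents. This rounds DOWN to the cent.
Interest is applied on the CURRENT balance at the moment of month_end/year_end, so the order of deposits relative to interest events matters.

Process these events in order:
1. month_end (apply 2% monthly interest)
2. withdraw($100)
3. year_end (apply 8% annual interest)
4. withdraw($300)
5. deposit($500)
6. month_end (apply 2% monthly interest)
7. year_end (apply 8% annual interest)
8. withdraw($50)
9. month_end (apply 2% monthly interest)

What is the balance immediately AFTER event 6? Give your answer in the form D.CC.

Answer: 510.00

Derivation:
After 1 (month_end (apply 2% monthly interest)): balance=$0.00 total_interest=$0.00
After 2 (withdraw($100)): balance=$0.00 total_interest=$0.00
After 3 (year_end (apply 8% annual interest)): balance=$0.00 total_interest=$0.00
After 4 (withdraw($300)): balance=$0.00 total_interest=$0.00
After 5 (deposit($500)): balance=$500.00 total_interest=$0.00
After 6 (month_end (apply 2% monthly interest)): balance=$510.00 total_interest=$10.00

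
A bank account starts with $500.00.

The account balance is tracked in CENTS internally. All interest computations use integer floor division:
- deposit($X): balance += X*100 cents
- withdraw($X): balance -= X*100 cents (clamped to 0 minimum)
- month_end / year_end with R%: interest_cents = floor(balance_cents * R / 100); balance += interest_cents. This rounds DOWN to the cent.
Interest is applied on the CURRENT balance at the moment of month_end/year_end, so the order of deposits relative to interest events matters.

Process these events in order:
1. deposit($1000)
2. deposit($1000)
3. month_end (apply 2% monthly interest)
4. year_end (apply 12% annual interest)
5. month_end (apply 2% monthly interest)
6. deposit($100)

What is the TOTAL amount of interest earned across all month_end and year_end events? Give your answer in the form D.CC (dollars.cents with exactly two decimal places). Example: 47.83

Answer: 413.12

Derivation:
After 1 (deposit($1000)): balance=$1500.00 total_interest=$0.00
After 2 (deposit($1000)): balance=$2500.00 total_interest=$0.00
After 3 (month_end (apply 2% monthly interest)): balance=$2550.00 total_interest=$50.00
After 4 (year_end (apply 12% annual interest)): balance=$2856.00 total_interest=$356.00
After 5 (month_end (apply 2% monthly interest)): balance=$2913.12 total_interest=$413.12
After 6 (deposit($100)): balance=$3013.12 total_interest=$413.12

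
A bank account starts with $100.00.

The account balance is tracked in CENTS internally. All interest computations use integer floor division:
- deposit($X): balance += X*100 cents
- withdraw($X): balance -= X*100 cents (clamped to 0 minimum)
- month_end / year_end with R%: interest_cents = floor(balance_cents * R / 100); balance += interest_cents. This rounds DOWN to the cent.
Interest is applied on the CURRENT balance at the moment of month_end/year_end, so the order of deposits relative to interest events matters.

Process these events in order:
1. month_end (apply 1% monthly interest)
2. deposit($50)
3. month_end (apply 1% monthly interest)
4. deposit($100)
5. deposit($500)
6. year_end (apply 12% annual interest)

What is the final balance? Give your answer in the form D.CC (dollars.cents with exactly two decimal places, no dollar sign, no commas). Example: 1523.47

After 1 (month_end (apply 1% monthly interest)): balance=$101.00 total_interest=$1.00
After 2 (deposit($50)): balance=$151.00 total_interest=$1.00
After 3 (month_end (apply 1% monthly interest)): balance=$152.51 total_interest=$2.51
After 4 (deposit($100)): balance=$252.51 total_interest=$2.51
After 5 (deposit($500)): balance=$752.51 total_interest=$2.51
After 6 (year_end (apply 12% annual interest)): balance=$842.81 total_interest=$92.81

Answer: 842.81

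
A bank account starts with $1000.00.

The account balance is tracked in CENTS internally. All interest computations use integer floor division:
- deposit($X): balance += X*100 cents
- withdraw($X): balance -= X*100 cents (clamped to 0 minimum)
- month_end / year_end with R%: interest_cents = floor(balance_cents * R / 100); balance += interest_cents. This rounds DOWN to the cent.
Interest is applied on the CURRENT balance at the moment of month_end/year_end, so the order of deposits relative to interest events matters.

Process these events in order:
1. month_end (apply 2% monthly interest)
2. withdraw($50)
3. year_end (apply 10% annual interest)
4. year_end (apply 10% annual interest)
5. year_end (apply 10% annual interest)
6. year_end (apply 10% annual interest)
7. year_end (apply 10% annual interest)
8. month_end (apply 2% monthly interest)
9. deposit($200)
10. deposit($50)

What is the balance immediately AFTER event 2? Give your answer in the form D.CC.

Answer: 970.00

Derivation:
After 1 (month_end (apply 2% monthly interest)): balance=$1020.00 total_interest=$20.00
After 2 (withdraw($50)): balance=$970.00 total_interest=$20.00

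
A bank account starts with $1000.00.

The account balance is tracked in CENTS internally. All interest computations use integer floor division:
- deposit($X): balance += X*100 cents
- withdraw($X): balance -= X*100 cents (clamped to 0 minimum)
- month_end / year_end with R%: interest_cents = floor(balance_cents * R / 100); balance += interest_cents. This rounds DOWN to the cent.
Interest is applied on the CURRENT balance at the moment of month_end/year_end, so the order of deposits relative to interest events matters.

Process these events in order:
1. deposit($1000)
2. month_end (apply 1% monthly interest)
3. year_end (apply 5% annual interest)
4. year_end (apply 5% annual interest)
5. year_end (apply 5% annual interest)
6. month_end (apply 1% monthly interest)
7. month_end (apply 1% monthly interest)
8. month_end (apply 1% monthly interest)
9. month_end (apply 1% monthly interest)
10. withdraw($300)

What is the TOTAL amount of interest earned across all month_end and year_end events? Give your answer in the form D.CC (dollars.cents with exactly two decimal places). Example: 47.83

Answer: 433.33

Derivation:
After 1 (deposit($1000)): balance=$2000.00 total_interest=$0.00
After 2 (month_end (apply 1% monthly interest)): balance=$2020.00 total_interest=$20.00
After 3 (year_end (apply 5% annual interest)): balance=$2121.00 total_interest=$121.00
After 4 (year_end (apply 5% annual interest)): balance=$2227.05 total_interest=$227.05
After 5 (year_end (apply 5% annual interest)): balance=$2338.40 total_interest=$338.40
After 6 (month_end (apply 1% monthly interest)): balance=$2361.78 total_interest=$361.78
After 7 (month_end (apply 1% monthly interest)): balance=$2385.39 total_interest=$385.39
After 8 (month_end (apply 1% monthly interest)): balance=$2409.24 total_interest=$409.24
After 9 (month_end (apply 1% monthly interest)): balance=$2433.33 total_interest=$433.33
After 10 (withdraw($300)): balance=$2133.33 total_interest=$433.33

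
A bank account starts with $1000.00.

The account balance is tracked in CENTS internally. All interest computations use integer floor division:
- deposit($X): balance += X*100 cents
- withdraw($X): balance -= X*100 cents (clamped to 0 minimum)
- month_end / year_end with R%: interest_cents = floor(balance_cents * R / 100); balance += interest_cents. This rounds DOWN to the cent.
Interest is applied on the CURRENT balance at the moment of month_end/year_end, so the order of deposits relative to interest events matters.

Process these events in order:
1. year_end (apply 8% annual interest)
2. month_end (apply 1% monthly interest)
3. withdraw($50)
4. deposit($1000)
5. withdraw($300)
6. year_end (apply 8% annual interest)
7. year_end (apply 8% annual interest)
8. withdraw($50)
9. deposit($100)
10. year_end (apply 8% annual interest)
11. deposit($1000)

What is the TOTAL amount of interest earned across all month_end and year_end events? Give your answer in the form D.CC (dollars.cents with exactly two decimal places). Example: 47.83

Answer: 546.89

Derivation:
After 1 (year_end (apply 8% annual interest)): balance=$1080.00 total_interest=$80.00
After 2 (month_end (apply 1% monthly interest)): balance=$1090.80 total_interest=$90.80
After 3 (withdraw($50)): balance=$1040.80 total_interest=$90.80
After 4 (deposit($1000)): balance=$2040.80 total_interest=$90.80
After 5 (withdraw($300)): balance=$1740.80 total_interest=$90.80
After 6 (year_end (apply 8% annual interest)): balance=$1880.06 total_interest=$230.06
After 7 (year_end (apply 8% annual interest)): balance=$2030.46 total_interest=$380.46
After 8 (withdraw($50)): balance=$1980.46 total_interest=$380.46
After 9 (deposit($100)): balance=$2080.46 total_interest=$380.46
After 10 (year_end (apply 8% annual interest)): balance=$2246.89 total_interest=$546.89
After 11 (deposit($1000)): balance=$3246.89 total_interest=$546.89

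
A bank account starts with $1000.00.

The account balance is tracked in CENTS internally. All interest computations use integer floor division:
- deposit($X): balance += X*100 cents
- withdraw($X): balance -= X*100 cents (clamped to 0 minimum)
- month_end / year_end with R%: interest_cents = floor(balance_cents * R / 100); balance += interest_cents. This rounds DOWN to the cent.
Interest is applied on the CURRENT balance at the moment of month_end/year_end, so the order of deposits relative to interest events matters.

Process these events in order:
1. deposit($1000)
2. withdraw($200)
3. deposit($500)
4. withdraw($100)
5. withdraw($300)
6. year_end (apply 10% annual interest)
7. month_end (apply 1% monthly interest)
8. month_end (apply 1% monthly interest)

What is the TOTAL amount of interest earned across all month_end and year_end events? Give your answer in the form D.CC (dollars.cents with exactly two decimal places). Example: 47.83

Answer: 232.00

Derivation:
After 1 (deposit($1000)): balance=$2000.00 total_interest=$0.00
After 2 (withdraw($200)): balance=$1800.00 total_interest=$0.00
After 3 (deposit($500)): balance=$2300.00 total_interest=$0.00
After 4 (withdraw($100)): balance=$2200.00 total_interest=$0.00
After 5 (withdraw($300)): balance=$1900.00 total_interest=$0.00
After 6 (year_end (apply 10% annual interest)): balance=$2090.00 total_interest=$190.00
After 7 (month_end (apply 1% monthly interest)): balance=$2110.90 total_interest=$210.90
After 8 (month_end (apply 1% monthly interest)): balance=$2132.00 total_interest=$232.00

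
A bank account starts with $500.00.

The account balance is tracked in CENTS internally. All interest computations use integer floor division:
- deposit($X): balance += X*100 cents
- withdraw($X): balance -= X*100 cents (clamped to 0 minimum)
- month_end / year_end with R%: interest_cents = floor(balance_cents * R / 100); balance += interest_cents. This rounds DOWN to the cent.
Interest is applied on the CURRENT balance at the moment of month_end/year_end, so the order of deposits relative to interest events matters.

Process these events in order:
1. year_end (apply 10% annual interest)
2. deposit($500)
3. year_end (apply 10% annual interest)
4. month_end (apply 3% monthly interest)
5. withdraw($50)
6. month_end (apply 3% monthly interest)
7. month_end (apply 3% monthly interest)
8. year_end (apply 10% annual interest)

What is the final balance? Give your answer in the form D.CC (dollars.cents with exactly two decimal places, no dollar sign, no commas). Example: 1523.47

After 1 (year_end (apply 10% annual interest)): balance=$550.00 total_interest=$50.00
After 2 (deposit($500)): balance=$1050.00 total_interest=$50.00
After 3 (year_end (apply 10% annual interest)): balance=$1155.00 total_interest=$155.00
After 4 (month_end (apply 3% monthly interest)): balance=$1189.65 total_interest=$189.65
After 5 (withdraw($50)): balance=$1139.65 total_interest=$189.65
After 6 (month_end (apply 3% monthly interest)): balance=$1173.83 total_interest=$223.83
After 7 (month_end (apply 3% monthly interest)): balance=$1209.04 total_interest=$259.04
After 8 (year_end (apply 10% annual interest)): balance=$1329.94 total_interest=$379.94

Answer: 1329.94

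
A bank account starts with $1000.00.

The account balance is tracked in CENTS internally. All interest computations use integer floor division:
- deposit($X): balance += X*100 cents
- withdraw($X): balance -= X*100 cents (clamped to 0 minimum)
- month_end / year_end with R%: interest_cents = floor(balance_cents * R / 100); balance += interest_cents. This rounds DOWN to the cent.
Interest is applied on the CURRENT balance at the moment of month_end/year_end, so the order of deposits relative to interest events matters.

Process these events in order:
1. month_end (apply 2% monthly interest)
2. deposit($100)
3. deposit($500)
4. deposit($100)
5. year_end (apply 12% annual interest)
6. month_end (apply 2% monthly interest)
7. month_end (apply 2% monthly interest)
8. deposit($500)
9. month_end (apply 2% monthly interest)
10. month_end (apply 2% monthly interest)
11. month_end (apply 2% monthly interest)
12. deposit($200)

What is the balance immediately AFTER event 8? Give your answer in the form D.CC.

Answer: 2504.21

Derivation:
After 1 (month_end (apply 2% monthly interest)): balance=$1020.00 total_interest=$20.00
After 2 (deposit($100)): balance=$1120.00 total_interest=$20.00
After 3 (deposit($500)): balance=$1620.00 total_interest=$20.00
After 4 (deposit($100)): balance=$1720.00 total_interest=$20.00
After 5 (year_end (apply 12% annual interest)): balance=$1926.40 total_interest=$226.40
After 6 (month_end (apply 2% monthly interest)): balance=$1964.92 total_interest=$264.92
After 7 (month_end (apply 2% monthly interest)): balance=$2004.21 total_interest=$304.21
After 8 (deposit($500)): balance=$2504.21 total_interest=$304.21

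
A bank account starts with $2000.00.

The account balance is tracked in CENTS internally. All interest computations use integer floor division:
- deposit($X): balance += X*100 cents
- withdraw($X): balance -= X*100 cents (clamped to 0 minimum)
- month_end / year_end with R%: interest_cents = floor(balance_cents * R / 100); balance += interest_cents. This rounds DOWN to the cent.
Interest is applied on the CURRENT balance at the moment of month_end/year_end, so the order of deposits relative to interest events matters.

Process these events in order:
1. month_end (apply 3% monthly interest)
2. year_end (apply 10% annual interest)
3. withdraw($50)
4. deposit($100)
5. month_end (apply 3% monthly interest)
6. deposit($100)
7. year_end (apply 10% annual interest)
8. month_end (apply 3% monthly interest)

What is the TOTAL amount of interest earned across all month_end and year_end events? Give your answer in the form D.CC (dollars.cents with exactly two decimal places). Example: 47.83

After 1 (month_end (apply 3% monthly interest)): balance=$2060.00 total_interest=$60.00
After 2 (year_end (apply 10% annual interest)): balance=$2266.00 total_interest=$266.00
After 3 (withdraw($50)): balance=$2216.00 total_interest=$266.00
After 4 (deposit($100)): balance=$2316.00 total_interest=$266.00
After 5 (month_end (apply 3% monthly interest)): balance=$2385.48 total_interest=$335.48
After 6 (deposit($100)): balance=$2485.48 total_interest=$335.48
After 7 (year_end (apply 10% annual interest)): balance=$2734.02 total_interest=$584.02
After 8 (month_end (apply 3% monthly interest)): balance=$2816.04 total_interest=$666.04

Answer: 666.04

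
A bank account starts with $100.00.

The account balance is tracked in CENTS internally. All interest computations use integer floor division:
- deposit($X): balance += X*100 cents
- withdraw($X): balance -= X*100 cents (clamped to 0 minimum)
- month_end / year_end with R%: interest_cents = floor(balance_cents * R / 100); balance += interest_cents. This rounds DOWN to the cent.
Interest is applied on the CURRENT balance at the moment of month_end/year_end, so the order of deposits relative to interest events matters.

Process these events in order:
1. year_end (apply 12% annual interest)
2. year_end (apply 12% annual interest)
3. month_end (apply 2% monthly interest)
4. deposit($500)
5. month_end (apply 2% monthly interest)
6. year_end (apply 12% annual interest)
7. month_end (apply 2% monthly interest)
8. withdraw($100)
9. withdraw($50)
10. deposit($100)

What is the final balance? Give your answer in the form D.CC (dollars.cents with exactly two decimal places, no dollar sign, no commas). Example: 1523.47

Answer: 681.68

Derivation:
After 1 (year_end (apply 12% annual interest)): balance=$112.00 total_interest=$12.00
After 2 (year_end (apply 12% annual interest)): balance=$125.44 total_interest=$25.44
After 3 (month_end (apply 2% monthly interest)): balance=$127.94 total_interest=$27.94
After 4 (deposit($500)): balance=$627.94 total_interest=$27.94
After 5 (month_end (apply 2% monthly interest)): balance=$640.49 total_interest=$40.49
After 6 (year_end (apply 12% annual interest)): balance=$717.34 total_interest=$117.34
After 7 (month_end (apply 2% monthly interest)): balance=$731.68 total_interest=$131.68
After 8 (withdraw($100)): balance=$631.68 total_interest=$131.68
After 9 (withdraw($50)): balance=$581.68 total_interest=$131.68
After 10 (deposit($100)): balance=$681.68 total_interest=$131.68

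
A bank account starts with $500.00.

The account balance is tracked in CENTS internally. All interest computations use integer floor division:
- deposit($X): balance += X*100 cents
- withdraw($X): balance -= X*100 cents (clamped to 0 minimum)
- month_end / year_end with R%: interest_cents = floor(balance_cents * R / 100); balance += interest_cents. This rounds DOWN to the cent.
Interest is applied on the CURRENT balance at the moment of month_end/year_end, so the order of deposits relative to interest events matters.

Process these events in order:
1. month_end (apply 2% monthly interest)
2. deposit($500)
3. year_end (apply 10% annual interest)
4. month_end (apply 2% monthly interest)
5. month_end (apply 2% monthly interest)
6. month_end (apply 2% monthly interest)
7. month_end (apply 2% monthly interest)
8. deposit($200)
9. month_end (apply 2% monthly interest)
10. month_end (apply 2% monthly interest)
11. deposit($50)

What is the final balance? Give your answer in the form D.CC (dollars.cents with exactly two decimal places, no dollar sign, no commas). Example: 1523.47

Answer: 1509.22

Derivation:
After 1 (month_end (apply 2% monthly interest)): balance=$510.00 total_interest=$10.00
After 2 (deposit($500)): balance=$1010.00 total_interest=$10.00
After 3 (year_end (apply 10% annual interest)): balance=$1111.00 total_interest=$111.00
After 4 (month_end (apply 2% monthly interest)): balance=$1133.22 total_interest=$133.22
After 5 (month_end (apply 2% monthly interest)): balance=$1155.88 total_interest=$155.88
After 6 (month_end (apply 2% monthly interest)): balance=$1178.99 total_interest=$178.99
After 7 (month_end (apply 2% monthly interest)): balance=$1202.56 total_interest=$202.56
After 8 (deposit($200)): balance=$1402.56 total_interest=$202.56
After 9 (month_end (apply 2% monthly interest)): balance=$1430.61 total_interest=$230.61
After 10 (month_end (apply 2% monthly interest)): balance=$1459.22 total_interest=$259.22
After 11 (deposit($50)): balance=$1509.22 total_interest=$259.22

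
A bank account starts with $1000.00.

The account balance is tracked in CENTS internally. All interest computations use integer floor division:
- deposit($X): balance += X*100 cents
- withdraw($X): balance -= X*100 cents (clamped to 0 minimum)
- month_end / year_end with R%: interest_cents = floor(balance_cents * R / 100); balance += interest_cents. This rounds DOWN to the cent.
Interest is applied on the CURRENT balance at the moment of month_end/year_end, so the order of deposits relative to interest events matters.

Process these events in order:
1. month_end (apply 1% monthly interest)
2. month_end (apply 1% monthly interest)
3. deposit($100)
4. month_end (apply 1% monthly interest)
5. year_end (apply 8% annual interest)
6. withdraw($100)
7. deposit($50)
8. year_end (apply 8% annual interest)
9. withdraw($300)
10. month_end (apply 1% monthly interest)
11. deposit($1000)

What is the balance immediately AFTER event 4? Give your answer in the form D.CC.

Answer: 1131.30

Derivation:
After 1 (month_end (apply 1% monthly interest)): balance=$1010.00 total_interest=$10.00
After 2 (month_end (apply 1% monthly interest)): balance=$1020.10 total_interest=$20.10
After 3 (deposit($100)): balance=$1120.10 total_interest=$20.10
After 4 (month_end (apply 1% monthly interest)): balance=$1131.30 total_interest=$31.30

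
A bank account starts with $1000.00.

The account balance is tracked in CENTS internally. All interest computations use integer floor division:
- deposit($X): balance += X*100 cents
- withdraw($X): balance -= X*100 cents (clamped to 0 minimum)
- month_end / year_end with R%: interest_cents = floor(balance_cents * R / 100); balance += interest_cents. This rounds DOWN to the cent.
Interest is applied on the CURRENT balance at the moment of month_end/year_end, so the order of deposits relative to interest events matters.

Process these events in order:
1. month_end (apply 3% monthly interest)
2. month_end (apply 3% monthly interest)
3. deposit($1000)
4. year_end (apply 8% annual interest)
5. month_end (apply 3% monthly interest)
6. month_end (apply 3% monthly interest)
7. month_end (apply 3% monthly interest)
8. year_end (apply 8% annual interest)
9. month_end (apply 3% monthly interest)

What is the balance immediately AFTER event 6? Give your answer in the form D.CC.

After 1 (month_end (apply 3% monthly interest)): balance=$1030.00 total_interest=$30.00
After 2 (month_end (apply 3% monthly interest)): balance=$1060.90 total_interest=$60.90
After 3 (deposit($1000)): balance=$2060.90 total_interest=$60.90
After 4 (year_end (apply 8% annual interest)): balance=$2225.77 total_interest=$225.77
After 5 (month_end (apply 3% monthly interest)): balance=$2292.54 total_interest=$292.54
After 6 (month_end (apply 3% monthly interest)): balance=$2361.31 total_interest=$361.31

Answer: 2361.31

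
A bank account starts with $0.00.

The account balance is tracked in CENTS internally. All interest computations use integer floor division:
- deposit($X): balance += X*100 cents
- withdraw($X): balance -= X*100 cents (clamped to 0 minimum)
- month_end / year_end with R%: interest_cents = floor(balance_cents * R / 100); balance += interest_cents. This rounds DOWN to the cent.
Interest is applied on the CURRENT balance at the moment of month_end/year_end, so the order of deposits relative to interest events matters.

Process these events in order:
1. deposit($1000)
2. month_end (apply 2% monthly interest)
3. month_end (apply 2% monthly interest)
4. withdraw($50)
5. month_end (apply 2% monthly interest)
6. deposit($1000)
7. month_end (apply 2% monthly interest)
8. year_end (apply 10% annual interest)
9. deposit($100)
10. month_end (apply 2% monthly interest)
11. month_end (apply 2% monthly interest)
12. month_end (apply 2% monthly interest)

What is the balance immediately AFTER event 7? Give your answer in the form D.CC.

After 1 (deposit($1000)): balance=$1000.00 total_interest=$0.00
After 2 (month_end (apply 2% monthly interest)): balance=$1020.00 total_interest=$20.00
After 3 (month_end (apply 2% monthly interest)): balance=$1040.40 total_interest=$40.40
After 4 (withdraw($50)): balance=$990.40 total_interest=$40.40
After 5 (month_end (apply 2% monthly interest)): balance=$1010.20 total_interest=$60.20
After 6 (deposit($1000)): balance=$2010.20 total_interest=$60.20
After 7 (month_end (apply 2% monthly interest)): balance=$2050.40 total_interest=$100.40

Answer: 2050.40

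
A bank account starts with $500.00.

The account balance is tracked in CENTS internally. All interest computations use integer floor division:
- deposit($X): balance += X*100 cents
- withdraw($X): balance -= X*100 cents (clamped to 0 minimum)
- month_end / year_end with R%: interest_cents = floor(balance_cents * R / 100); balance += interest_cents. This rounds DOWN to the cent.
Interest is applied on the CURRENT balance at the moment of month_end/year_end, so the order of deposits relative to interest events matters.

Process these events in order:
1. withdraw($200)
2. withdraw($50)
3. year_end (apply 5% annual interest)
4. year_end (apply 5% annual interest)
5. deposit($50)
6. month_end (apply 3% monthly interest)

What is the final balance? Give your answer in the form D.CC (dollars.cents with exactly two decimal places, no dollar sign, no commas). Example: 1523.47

After 1 (withdraw($200)): balance=$300.00 total_interest=$0.00
After 2 (withdraw($50)): balance=$250.00 total_interest=$0.00
After 3 (year_end (apply 5% annual interest)): balance=$262.50 total_interest=$12.50
After 4 (year_end (apply 5% annual interest)): balance=$275.62 total_interest=$25.62
After 5 (deposit($50)): balance=$325.62 total_interest=$25.62
After 6 (month_end (apply 3% monthly interest)): balance=$335.38 total_interest=$35.38

Answer: 335.38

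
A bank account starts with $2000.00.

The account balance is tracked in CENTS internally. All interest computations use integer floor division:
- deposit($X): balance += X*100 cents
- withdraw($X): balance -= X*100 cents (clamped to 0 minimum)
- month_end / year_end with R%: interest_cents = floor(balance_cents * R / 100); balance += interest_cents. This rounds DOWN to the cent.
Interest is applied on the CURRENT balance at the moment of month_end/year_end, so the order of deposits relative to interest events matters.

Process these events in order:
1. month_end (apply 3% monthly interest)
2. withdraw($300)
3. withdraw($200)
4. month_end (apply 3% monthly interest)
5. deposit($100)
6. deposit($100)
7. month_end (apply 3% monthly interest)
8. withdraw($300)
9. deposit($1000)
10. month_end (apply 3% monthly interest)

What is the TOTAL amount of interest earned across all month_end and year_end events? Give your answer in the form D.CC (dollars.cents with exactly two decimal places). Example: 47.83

Answer: 237.83

Derivation:
After 1 (month_end (apply 3% monthly interest)): balance=$2060.00 total_interest=$60.00
After 2 (withdraw($300)): balance=$1760.00 total_interest=$60.00
After 3 (withdraw($200)): balance=$1560.00 total_interest=$60.00
After 4 (month_end (apply 3% monthly interest)): balance=$1606.80 total_interest=$106.80
After 5 (deposit($100)): balance=$1706.80 total_interest=$106.80
After 6 (deposit($100)): balance=$1806.80 total_interest=$106.80
After 7 (month_end (apply 3% monthly interest)): balance=$1861.00 total_interest=$161.00
After 8 (withdraw($300)): balance=$1561.00 total_interest=$161.00
After 9 (deposit($1000)): balance=$2561.00 total_interest=$161.00
After 10 (month_end (apply 3% monthly interest)): balance=$2637.83 total_interest=$237.83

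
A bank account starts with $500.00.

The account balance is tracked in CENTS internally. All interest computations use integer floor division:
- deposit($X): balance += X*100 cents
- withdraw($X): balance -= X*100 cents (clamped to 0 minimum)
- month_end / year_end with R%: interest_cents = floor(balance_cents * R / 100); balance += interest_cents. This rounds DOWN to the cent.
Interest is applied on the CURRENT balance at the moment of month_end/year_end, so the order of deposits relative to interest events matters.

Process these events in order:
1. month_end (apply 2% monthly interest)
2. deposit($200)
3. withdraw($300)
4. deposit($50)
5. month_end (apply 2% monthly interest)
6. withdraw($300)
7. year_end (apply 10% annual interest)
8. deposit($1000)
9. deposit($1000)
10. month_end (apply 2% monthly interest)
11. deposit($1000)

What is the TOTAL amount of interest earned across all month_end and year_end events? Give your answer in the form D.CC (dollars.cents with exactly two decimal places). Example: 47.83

After 1 (month_end (apply 2% monthly interest)): balance=$510.00 total_interest=$10.00
After 2 (deposit($200)): balance=$710.00 total_interest=$10.00
After 3 (withdraw($300)): balance=$410.00 total_interest=$10.00
After 4 (deposit($50)): balance=$460.00 total_interest=$10.00
After 5 (month_end (apply 2% monthly interest)): balance=$469.20 total_interest=$19.20
After 6 (withdraw($300)): balance=$169.20 total_interest=$19.20
After 7 (year_end (apply 10% annual interest)): balance=$186.12 total_interest=$36.12
After 8 (deposit($1000)): balance=$1186.12 total_interest=$36.12
After 9 (deposit($1000)): balance=$2186.12 total_interest=$36.12
After 10 (month_end (apply 2% monthly interest)): balance=$2229.84 total_interest=$79.84
After 11 (deposit($1000)): balance=$3229.84 total_interest=$79.84

Answer: 79.84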